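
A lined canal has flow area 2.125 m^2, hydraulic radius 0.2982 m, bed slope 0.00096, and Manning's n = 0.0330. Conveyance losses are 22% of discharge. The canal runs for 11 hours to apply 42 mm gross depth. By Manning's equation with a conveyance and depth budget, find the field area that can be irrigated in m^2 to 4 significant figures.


Approach: apply Manning's equation with a conveyance and depth budget, Q = (1/n)*A*R^(2/3)*S^(1/2); Q_field = Q*(1-loss); Area = Q_field*t/(d/1000).
Step 1 — canal discharge (Manning's equation):
  Q = (1/0.0330) * 2.125 * 0.2982^(2/3) * 0.00096^(1/2) = 0.890538 m^3/s
Step 2 — delivered flow: Q_field = 0.890538*(1 - 22/100) = 0.694620 m^3/s
Step 3 — volume delivered: V = 0.694620 * 11*3600 = 27506.9 m^3
Step 4 — area served: A = V / (depth/1000) = 27506.9 / 0.042 = 654900 m^2
Therefore the field area that can be irrigated = 654900 m^2.


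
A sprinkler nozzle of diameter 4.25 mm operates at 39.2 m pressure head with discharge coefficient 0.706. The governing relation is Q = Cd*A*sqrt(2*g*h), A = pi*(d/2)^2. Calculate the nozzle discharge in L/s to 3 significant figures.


A = pi*(4.25e-3/2)^2 = 1.4186e-05 m^2
Q = 0.706 * 1.4186e-05 * sqrt(2*9.81*39.2) * 1000 = 0.278 L/s
Therefore the nozzle discharge = 0.278 L/s.


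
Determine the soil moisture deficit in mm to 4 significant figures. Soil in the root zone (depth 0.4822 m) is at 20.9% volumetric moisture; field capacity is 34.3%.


Approach: apply the soil moisture deficit relation, SMD = (FC - theta)/100 * depth * 1000.
SMD = (34.3 - 20.9)/100 * 0.4822 * 1000 = 64.61 mm
Therefore the soil moisture deficit = 64.61 mm.


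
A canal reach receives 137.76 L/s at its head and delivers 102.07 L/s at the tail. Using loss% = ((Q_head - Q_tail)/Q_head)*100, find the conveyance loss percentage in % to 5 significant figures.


loss = ((137.76 - 102.07)/137.76)*100 = 25.907 %
Therefore the conveyance loss percentage = 25.907 %.


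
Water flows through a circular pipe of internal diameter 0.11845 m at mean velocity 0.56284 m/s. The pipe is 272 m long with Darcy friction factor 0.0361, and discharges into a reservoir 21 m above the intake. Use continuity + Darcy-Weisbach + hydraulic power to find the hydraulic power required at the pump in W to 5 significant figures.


Approach: apply continuity + Darcy-Weisbach + hydraulic power, Q = A*v; hf = f*(L/D)*(v^2/(2g)); H = static + hf; P = rho*g*Q*H.
Step 1 — flow rate (continuity, Q = A*v):
  A = pi*(0.11845/2)^2 = 0.01101945 m^2
  Q = 0.01101945 * 0.56284 = 0.006202189 m^3/s
Step 2 — friction head loss (Darcy-Weisbach):
  hf = 0.0361 * (272/0.11845) * (0.56284^2 / (2*9.81))
  hf = 1.338480 m
Step 3 — total head: H = 21 + 1.338480 = 22.33848 m
Step 4 — hydraulic power (P = rho*g*Q*H):
  P = 1000 * 9.81 * 0.006202189 * 22.33848 = 1359.2 W
Therefore the hydraulic power required at the pump = 1359.2 W.


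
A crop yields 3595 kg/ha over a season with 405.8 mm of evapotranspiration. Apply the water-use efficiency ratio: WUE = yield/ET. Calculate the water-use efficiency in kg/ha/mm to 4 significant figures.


WUE = 3595 / 405.8 = 8.859 kg/ha/mm
Therefore the water-use efficiency = 8.859 kg/ha/mm.


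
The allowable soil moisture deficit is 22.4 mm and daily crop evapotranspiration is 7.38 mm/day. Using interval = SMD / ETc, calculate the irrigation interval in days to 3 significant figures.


interval = 22.4 / 7.38 = 3.04 days
Therefore the irrigation interval = 3.04 days.


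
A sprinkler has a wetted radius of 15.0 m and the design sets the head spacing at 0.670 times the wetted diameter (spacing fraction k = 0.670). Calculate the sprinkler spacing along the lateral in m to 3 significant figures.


Approach: apply the sprinkler spacing rule (spacing as a fraction of wetted diameter), S = k*(2*R).
S = 0.670 * (2 * 15.0) = 20.1 m
Therefore the sprinkler spacing along the lateral = 20.1 m.


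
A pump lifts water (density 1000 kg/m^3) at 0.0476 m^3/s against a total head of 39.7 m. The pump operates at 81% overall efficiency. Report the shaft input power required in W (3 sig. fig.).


Approach: apply hydraulic power then efficiency conversion, P = rho*g*Q*H; P_in = P/eta.
Step 1 — hydraulic power (P = rho*g*Q*H):
  P = 1000 * 9.81 * 0.0476 * 39.7 = 18538 W
Step 2 — input power: P_in = P/eta = 18538 / 0.81 = 22900 W
Therefore the shaft input power required = 22900 W.


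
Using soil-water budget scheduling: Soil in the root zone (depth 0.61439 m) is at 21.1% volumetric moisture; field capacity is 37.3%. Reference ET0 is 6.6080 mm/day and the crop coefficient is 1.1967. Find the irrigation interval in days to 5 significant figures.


Approach: apply soil-water budget scheduling, SMD = (FC-theta)/100*depth*1000; ETc = ET0*Kc; interval = SMD/ETc.
Step 1 — soil moisture deficit:
  SMD = (37.3 - 21.1)/100 * 0.61439 * 1000 = 99.53118 mm
Step 2 — daily crop ET (ETc = ET0*Kc):
  ETc = 6.6080 * 1.1967 = 7.907794 mm/day
Step 3 — irrigation interval (SMD/ETc):
  interval = 99.53118 / 7.907794 = 12.586 days
Therefore the irrigation interval = 12.586 days.


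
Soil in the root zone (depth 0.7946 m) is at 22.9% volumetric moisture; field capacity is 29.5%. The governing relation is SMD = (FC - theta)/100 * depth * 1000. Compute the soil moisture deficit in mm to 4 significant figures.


SMD = (29.5 - 22.9)/100 * 0.7946 * 1000 = 52.44 mm
Therefore the soil moisture deficit = 52.44 mm.


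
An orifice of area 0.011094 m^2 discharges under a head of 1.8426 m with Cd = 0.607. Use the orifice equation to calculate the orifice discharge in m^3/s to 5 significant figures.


Approach: apply the orifice equation, Q = Cd*A*sqrt(2*g*h).
Q = 0.607 * 0.011094 * sqrt(2*9.81*1.8426) = 0.040489 m^3/s
Therefore the orifice discharge = 0.040489 m^3/s.


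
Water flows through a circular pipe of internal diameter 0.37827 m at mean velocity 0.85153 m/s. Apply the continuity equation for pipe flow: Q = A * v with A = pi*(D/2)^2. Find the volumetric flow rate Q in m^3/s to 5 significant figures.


A = pi*(0.37827/2)^2 = 0.1123812 m^2
Q = 0.1123812 * 0.85153 = 0.095696 m^3/s
Therefore the volumetric flow rate Q = 0.095696 m^3/s.


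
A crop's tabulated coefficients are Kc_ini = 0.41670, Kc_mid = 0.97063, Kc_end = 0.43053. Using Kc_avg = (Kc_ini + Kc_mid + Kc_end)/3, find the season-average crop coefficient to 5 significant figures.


Kc_avg = (0.41670 + 0.97063 + 0.43053)/3 = 0.60595
Therefore the season-average crop coefficient = 0.60595.


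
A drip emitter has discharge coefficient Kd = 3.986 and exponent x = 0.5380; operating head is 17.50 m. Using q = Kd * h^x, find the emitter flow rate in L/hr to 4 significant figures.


q = 3.986 * 17.50^0.5380 = 18.59 L/hr
Therefore the emitter flow rate = 18.59 L/hr.


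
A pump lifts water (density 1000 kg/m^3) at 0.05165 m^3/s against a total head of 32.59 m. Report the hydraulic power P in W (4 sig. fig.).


Approach: apply the hydraulic power relation, P = rho*g*Q*H.
P = 1000 * 9.81 * 0.05165 * 32.59 = 16510 W
Therefore the hydraulic power P = 16510 W.


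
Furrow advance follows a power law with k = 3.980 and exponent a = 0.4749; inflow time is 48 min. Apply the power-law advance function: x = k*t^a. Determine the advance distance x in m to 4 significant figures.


x = 3.980 * 48^0.4749 = 25.02 m
Therefore the advance distance x = 25.02 m.


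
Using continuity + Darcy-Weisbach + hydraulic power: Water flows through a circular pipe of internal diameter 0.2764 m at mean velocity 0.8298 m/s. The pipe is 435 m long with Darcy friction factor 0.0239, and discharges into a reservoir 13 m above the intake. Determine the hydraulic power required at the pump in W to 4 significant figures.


Approach: apply continuity + Darcy-Weisbach + hydraulic power, Q = A*v; hf = f*(L/D)*(v^2/(2g)); H = static + hf; P = rho*g*Q*H.
Step 1 — flow rate (continuity, Q = A*v):
  A = pi*(0.2764/2)^2 = 0.0600020 m^2
  Q = 0.0600020 * 0.8298 = 0.0497897 m^3/s
Step 2 — friction head loss (Darcy-Weisbach):
  hf = 0.0239 * (435/0.2764) * (0.8298^2 / (2*9.81))
  hf = 1.32007 m
Step 3 — total head: H = 13 + 1.32007 = 14.3201 m
Step 4 — hydraulic power (P = rho*g*Q*H):
  P = 1000 * 9.81 * 0.0497897 * 14.3201 = 6994 W
Therefore the hydraulic power required at the pump = 6994 W.


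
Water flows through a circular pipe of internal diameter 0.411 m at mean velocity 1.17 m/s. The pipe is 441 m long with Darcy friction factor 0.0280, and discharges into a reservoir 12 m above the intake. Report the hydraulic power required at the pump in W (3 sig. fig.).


Approach: apply continuity + Darcy-Weisbach + hydraulic power, Q = A*v; hf = f*(L/D)*(v^2/(2g)); H = static + hf; P = rho*g*Q*H.
Step 1 — flow rate (continuity, Q = A*v):
  A = pi*(0.411/2)^2 = 0.13267 m^2
  Q = 0.13267 * 1.17 = 0.15522 m^3/s
Step 2 — friction head loss (Darcy-Weisbach):
  hf = 0.0280 * (441/0.411) * (1.17^2 / (2*9.81))
  hf = 2.0962 m
Step 3 — total head: H = 12 + 2.0962 = 14.096 m
Step 4 — hydraulic power (P = rho*g*Q*H):
  P = 1000 * 9.81 * 0.15522 * 14.096 = 21500 W
Therefore the hydraulic power required at the pump = 21500 W.


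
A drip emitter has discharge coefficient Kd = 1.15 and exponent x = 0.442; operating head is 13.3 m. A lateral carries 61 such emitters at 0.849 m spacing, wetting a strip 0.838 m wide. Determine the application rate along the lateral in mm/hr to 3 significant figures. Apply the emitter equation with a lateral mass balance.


Approach: apply the emitter equation with a lateral mass balance, q = Kd*h^x; Q = n*q; rate = Q/(n*spacing*width).
Step 1 — single emitter flow (q = Kd*h^x):
  q = 1.15 * 13.3^0.442 = 3.6094 L/hr
Step 2 — total lateral flow: Q = 61 * 3.6094 = 220.18 L/hr
Step 3 — wetted area: A = 61 * 0.849 * 0.838 = 43.399 m^2
Step 4 — application rate: Q/A = 220.18/43.399 = 5.07 mm/hr
Therefore the application rate along the lateral = 5.07 mm/hr.


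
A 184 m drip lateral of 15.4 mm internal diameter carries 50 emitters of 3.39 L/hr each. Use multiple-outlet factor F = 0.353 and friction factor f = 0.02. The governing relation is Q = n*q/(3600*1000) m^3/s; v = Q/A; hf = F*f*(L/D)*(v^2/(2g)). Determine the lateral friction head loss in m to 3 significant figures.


Q = 50*3.39/(3600*1000) = 4.7083e-05 m^3/s
A = pi*(15.4e-3/2)^2 = 1.8627e-04 m^2, so v = Q/A = 0.25278 m/s
hf = 0.353*0.02*(184/0.0154)*(0.25278^2/(2*9.81)) = 0.275 m
Therefore the lateral friction head loss = 0.275 m.


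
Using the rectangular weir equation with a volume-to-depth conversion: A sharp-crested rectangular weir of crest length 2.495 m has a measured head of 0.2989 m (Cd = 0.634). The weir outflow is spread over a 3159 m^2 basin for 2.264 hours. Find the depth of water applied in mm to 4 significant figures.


Approach: apply the rectangular weir equation with a volume-to-depth conversion, Q = (2/3)*Cd*L*sqrt(2g)*H^1.5; d = Q*t/A * 1000.
Step 1 — weir discharge:
  Q = (2/3)*0.634*2.495*sqrt(2*9.81)*0.2989^1.5 = 0.763320 m^3/s
Step 2 — volume: V = 0.763320 * 2.264*3600 = 6221.37 m^3
Step 3 — depth: d = V/A * 1000 = 6221.37/3159 * 1000 = 1969 mm
Therefore the depth of water applied = 1969 mm.


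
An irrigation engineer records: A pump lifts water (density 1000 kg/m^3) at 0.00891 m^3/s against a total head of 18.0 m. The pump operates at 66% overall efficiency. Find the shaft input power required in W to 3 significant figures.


Approach: apply hydraulic power then efficiency conversion, P = rho*g*Q*H; P_in = P/eta.
Step 1 — hydraulic power (P = rho*g*Q*H):
  P = 1000 * 9.81 * 0.00891 * 18.0 = 1573.3 W
Step 2 — input power: P_in = P/eta = 1573.3 / 0.66 = 2380 W
Therefore the shaft input power required = 2380 W.


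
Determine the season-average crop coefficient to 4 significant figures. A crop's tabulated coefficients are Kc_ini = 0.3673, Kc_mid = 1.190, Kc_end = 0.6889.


Approach: apply a simple seasonal average, Kc_avg = (Kc_ini + Kc_mid + Kc_end)/3.
Kc_avg = (0.3673 + 1.190 + 0.6889)/3 = 0.7487
Therefore the season-average crop coefficient = 0.7487.


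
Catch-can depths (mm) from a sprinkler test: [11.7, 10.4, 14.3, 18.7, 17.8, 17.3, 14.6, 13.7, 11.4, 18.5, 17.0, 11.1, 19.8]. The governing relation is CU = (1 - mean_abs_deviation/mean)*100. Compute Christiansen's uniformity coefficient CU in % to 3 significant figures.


mean = 15.100 mm
mean |d_i - mean| = 2.8462 mm
CU = (1 - 2.8462/15.100)*100 = 81.2 %
Therefore Christiansen's uniformity coefficient CU = 81.2 %.


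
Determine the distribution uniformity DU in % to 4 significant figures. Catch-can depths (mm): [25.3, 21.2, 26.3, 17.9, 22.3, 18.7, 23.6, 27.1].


Approach: apply the low-quarter distribution uniformity, DU = (mean of lowest quarter of readings / overall mean)*100.
sorted lowest 2 of 8: [17.9, 18.7] -> mean = 18.3000 mm
overall mean = 22.8000 mm
DU = (18.3000/22.8000)*100 = 80.26 %
Therefore the distribution uniformity DU = 80.26 %.


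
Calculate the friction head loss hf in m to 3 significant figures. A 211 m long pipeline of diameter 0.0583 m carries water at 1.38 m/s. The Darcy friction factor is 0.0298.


Approach: apply the Darcy-Weisbach equation, hf = f*(L/D)*(v^2/(2g)).
hf = 0.0298 * (211/0.0583) * (1.38^2 / (2*9.81))
hf = 10.5 m
Therefore the friction head loss hf = 10.5 m.


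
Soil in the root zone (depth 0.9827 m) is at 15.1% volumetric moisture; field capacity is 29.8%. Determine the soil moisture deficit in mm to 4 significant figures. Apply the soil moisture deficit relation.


Approach: apply the soil moisture deficit relation, SMD = (FC - theta)/100 * depth * 1000.
SMD = (29.8 - 15.1)/100 * 0.9827 * 1000 = 144.5 mm
Therefore the soil moisture deficit = 144.5 mm.


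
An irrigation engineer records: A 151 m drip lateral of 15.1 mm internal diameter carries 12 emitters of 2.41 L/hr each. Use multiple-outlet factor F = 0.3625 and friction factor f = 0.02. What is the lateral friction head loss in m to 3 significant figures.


Approach: apply Darcy-Weisbach with the multiple-outlet F-factor, Q = n*q/(3600*1000) m^3/s; v = Q/A; hf = F*f*(L/D)*(v^2/(2g)).
Q = 12*2.41/(3600*1000) = 8.0333e-06 m^3/s
A = pi*(15.1e-3/2)^2 = 1.7908e-04 m^2, so v = Q/A = 0.044859 m/s
hf = 0.3625*0.02*(151/0.0151)*(0.044859^2/(2*9.81)) = 0.00744 m
Therefore the lateral friction head loss = 0.00744 m.


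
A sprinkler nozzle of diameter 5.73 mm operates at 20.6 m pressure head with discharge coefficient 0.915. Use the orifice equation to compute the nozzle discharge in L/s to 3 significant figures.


Approach: apply the orifice equation, Q = Cd*A*sqrt(2*g*h), A = pi*(d/2)^2.
A = pi*(5.73e-3/2)^2 = 2.5787e-05 m^2
Q = 0.915 * 2.5787e-05 * sqrt(2*9.81*20.6) * 1000 = 0.474 L/s
Therefore the nozzle discharge = 0.474 L/s.


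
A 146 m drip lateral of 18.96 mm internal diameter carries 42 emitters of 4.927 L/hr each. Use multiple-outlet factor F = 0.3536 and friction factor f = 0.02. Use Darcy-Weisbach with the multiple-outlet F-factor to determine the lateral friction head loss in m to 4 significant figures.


Approach: apply Darcy-Weisbach with the multiple-outlet F-factor, Q = n*q/(3600*1000) m^3/s; v = Q/A; hf = F*f*(L/D)*(v^2/(2g)).
Q = 42*4.927/(3600*1000) = 5.74817e-05 m^3/s
A = pi*(18.96e-3/2)^2 = 2.82336e-04 m^2, so v = Q/A = 0.203593 m/s
hf = 0.3536*0.02*(146/0.01896)*(0.203593^2/(2*9.81)) = 0.1150 m
Therefore the lateral friction head loss = 0.1150 m.


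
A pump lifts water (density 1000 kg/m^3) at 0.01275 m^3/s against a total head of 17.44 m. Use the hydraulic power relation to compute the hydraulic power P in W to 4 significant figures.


Approach: apply the hydraulic power relation, P = rho*g*Q*H.
P = 1000 * 9.81 * 0.01275 * 17.44 = 2181 W
Therefore the hydraulic power P = 2181 W.


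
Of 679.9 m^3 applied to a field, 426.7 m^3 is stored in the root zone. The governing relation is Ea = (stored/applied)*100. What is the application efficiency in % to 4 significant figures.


Ea = (426.7/679.9)*100 = 62.76 %
Therefore the application efficiency = 62.76 %.


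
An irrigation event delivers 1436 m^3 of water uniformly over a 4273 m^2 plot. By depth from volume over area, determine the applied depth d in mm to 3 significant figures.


Approach: apply depth from volume over area, d = (V/A)*1000.
d = (1436 / 4273) * 1000 = 336 mm
Therefore the applied depth d = 336 mm.


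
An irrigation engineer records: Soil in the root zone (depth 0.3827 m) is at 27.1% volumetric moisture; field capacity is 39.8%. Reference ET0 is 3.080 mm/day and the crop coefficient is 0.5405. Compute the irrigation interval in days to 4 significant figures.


Approach: apply soil-water budget scheduling, SMD = (FC-theta)/100*depth*1000; ETc = ET0*Kc; interval = SMD/ETc.
Step 1 — soil moisture deficit:
  SMD = (39.8 - 27.1)/100 * 0.3827 * 1000 = 48.6029 mm
Step 2 — daily crop ET (ETc = ET0*Kc):
  ETc = 3.080 * 0.5405 = 1.66474 mm/day
Step 3 — irrigation interval (SMD/ETc):
  interval = 48.6029 / 1.66474 = 29.20 days
Therefore the irrigation interval = 29.20 days.


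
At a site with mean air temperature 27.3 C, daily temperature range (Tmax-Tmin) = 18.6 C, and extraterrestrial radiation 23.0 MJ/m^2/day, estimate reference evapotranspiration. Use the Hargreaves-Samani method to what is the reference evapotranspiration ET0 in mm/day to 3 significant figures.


Approach: apply the Hargreaves-Samani method, ET0 = 0.0023*(Tmean+17.8)*sqrt(Tmax-Tmin)*0.408*Ra.
ET0 = 0.0023*(27.3+17.8)*sqrt(18.6)*0.408*23.0 = 4.20 mm/day
Therefore the reference evapotranspiration ET0 = 4.20 mm/day.


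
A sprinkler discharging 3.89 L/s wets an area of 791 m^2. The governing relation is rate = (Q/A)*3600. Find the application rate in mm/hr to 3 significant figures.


rate = (3.89 / 791) * 3600 = 17.7 mm/hr
Therefore the application rate = 17.7 mm/hr.


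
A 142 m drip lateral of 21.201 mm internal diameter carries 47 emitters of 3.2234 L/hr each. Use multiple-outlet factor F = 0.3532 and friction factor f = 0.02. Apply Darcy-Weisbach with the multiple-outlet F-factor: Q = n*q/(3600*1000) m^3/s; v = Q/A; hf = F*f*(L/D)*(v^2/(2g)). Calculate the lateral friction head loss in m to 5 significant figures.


Q = 47*3.2234/(3600*1000) = 4.208328e-05 m^3/s
A = pi*(21.201e-3/2)^2 = 3.530227e-04 m^2, so v = Q/A = 0.1192084 m/s
hf = 0.3532*0.02*(142/0.021201)*(0.1192084^2/(2*9.81)) = 0.034269 m
Therefore the lateral friction head loss = 0.034269 m.


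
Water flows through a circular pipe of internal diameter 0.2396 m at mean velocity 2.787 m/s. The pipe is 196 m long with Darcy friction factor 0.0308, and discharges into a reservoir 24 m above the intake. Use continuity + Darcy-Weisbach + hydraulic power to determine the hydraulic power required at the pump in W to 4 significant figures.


Approach: apply continuity + Darcy-Weisbach + hydraulic power, Q = A*v; hf = f*(L/D)*(v^2/(2g)); H = static + hf; P = rho*g*Q*H.
Step 1 — flow rate (continuity, Q = A*v):
  A = pi*(0.2396/2)^2 = 0.0450883 m^2
  Q = 0.0450883 * 2.787 = 0.125661 m^3/s
Step 2 — friction head loss (Darcy-Weisbach):
  hf = 0.0308 * (196/0.2396) * (2.787^2 / (2*9.81))
  hf = 9.97459 m
Step 3 — total head: H = 24 + 9.97459 = 33.9746 m
Step 4 — hydraulic power (P = rho*g*Q*H):
  P = 1000 * 9.81 * 0.125661 * 33.9746 = 41880 W
Therefore the hydraulic power required at the pump = 41880 W.


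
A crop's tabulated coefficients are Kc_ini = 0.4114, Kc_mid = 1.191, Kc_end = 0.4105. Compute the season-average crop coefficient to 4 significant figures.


Approach: apply a simple seasonal average, Kc_avg = (Kc_ini + Kc_mid + Kc_end)/3.
Kc_avg = (0.4114 + 1.191 + 0.4105)/3 = 0.6710
Therefore the season-average crop coefficient = 0.6710.


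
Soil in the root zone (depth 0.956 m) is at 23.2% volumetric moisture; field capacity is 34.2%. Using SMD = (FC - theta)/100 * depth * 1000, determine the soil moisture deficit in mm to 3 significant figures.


SMD = (34.2 - 23.2)/100 * 0.956 * 1000 = 105 mm
Therefore the soil moisture deficit = 105 mm.


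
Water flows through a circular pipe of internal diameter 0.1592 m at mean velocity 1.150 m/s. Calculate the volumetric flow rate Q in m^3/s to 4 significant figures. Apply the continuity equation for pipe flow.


Approach: apply the continuity equation for pipe flow, Q = A * v with A = pi*(D/2)^2.
A = pi*(0.1592/2)^2 = 0.0199056 m^2
Q = 0.0199056 * 1.150 = 0.02289 m^3/s
Therefore the volumetric flow rate Q = 0.02289 m^3/s.


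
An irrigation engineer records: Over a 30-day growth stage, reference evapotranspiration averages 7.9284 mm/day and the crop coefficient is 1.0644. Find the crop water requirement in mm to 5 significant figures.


Approach: apply the crop water requirement relation, CWR = ET0 * Kc * days.
CWR = 7.9284 * 1.0644 * 30 = 253.17 mm
Therefore the crop water requirement = 253.17 mm.


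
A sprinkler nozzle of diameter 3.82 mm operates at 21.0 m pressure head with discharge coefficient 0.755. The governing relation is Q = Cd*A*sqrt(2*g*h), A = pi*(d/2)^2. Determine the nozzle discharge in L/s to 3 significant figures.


A = pi*(3.82e-3/2)^2 = 1.1461e-05 m^2
Q = 0.755 * 1.1461e-05 * sqrt(2*9.81*21.0) * 1000 = 0.176 L/s
Therefore the nozzle discharge = 0.176 L/s.


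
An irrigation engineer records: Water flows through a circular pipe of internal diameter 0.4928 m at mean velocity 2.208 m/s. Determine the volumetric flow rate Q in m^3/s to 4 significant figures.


Approach: apply the continuity equation for pipe flow, Q = A * v with A = pi*(D/2)^2.
A = pi*(0.4928/2)^2 = 0.190735 m^2
Q = 0.190735 * 2.208 = 0.4211 m^3/s
Therefore the volumetric flow rate Q = 0.4211 m^3/s.


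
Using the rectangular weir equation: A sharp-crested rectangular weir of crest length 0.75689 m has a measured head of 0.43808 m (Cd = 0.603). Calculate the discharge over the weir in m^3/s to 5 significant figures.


Approach: apply the rectangular weir equation, Q = (2/3)*Cd*L*sqrt(2g)*H^1.5.
Q = (2/3)*0.603*0.75689*sqrt(2*9.81)*0.43808^1.5 = 0.39079 m^3/s
Therefore the discharge over the weir = 0.39079 m^3/s.


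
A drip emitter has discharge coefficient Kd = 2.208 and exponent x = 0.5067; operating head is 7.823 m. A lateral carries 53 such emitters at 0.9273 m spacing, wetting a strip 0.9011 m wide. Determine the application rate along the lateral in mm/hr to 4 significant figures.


Approach: apply the emitter equation with a lateral mass balance, q = Kd*h^x; Q = n*q; rate = Q/(n*spacing*width).
Step 1 — single emitter flow (q = Kd*h^x):
  q = 2.208 * 7.823^0.5067 = 6.26140 L/hr
Step 2 — total lateral flow: Q = 53 * 6.26140 = 331.854 L/hr
Step 3 — wetted area: A = 53 * 0.9273 * 0.9011 = 44.2863 m^2
Step 4 — application rate: Q/A = 331.854/44.2863 = 7.493 mm/hr
Therefore the application rate along the lateral = 7.493 mm/hr.


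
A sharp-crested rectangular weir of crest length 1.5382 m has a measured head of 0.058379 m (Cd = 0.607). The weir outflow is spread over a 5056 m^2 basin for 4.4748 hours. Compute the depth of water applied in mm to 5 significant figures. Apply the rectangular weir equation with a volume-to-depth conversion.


Approach: apply the rectangular weir equation with a volume-to-depth conversion, Q = (2/3)*Cd*L*sqrt(2g)*H^1.5; d = Q*t/A * 1000.
Step 1 — weir discharge:
  Q = (2/3)*0.607*1.5382*sqrt(2*9.81)*0.058379^1.5 = 0.03889061 m^3/s
Step 2 — volume: V = 0.03889061 * 4.4748*3600 = 626.4997 m^3
Step 3 — depth: d = V/A * 1000 = 626.4997/5056 * 1000 = 123.91 mm
Therefore the depth of water applied = 123.91 mm.


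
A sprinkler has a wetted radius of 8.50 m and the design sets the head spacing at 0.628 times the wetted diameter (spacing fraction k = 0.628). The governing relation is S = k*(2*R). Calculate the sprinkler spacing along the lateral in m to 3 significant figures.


S = 0.628 * (2 * 8.50) = 10.7 m
Therefore the sprinkler spacing along the lateral = 10.7 m.


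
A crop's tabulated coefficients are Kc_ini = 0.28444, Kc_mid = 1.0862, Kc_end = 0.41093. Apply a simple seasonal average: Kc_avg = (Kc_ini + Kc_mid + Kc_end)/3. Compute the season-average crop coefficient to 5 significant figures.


Kc_avg = (0.28444 + 1.0862 + 0.41093)/3 = 0.59386
Therefore the season-average crop coefficient = 0.59386.


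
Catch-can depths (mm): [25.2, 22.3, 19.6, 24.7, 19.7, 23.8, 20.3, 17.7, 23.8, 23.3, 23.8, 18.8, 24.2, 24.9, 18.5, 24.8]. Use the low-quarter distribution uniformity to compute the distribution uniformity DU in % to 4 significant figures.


Approach: apply the low-quarter distribution uniformity, DU = (mean of lowest quarter of readings / overall mean)*100.
sorted lowest 4 of 16: [17.7, 18.5, 18.8, 19.6] -> mean = 18.6500 mm
overall mean = 22.2125 mm
DU = (18.6500/22.2125)*100 = 83.96 %
Therefore the distribution uniformity DU = 83.96 %.


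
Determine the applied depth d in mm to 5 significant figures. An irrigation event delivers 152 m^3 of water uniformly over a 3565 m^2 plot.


Approach: apply depth from volume over area, d = (V/A)*1000.
d = (152 / 3565) * 1000 = 42.637 mm
Therefore the applied depth d = 42.637 mm.


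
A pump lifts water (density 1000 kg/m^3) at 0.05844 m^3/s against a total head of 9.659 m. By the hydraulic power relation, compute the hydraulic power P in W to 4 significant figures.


Approach: apply the hydraulic power relation, P = rho*g*Q*H.
P = 1000 * 9.81 * 0.05844 * 9.659 = 5537 W
Therefore the hydraulic power P = 5537 W.


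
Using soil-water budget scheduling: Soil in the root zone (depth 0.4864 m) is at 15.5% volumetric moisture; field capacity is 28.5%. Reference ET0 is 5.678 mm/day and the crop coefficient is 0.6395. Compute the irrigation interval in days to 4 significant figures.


Approach: apply soil-water budget scheduling, SMD = (FC-theta)/100*depth*1000; ETc = ET0*Kc; interval = SMD/ETc.
Step 1 — soil moisture deficit:
  SMD = (28.5 - 15.5)/100 * 0.4864 * 1000 = 63.2320 mm
Step 2 — daily crop ET (ETc = ET0*Kc):
  ETc = 5.678 * 0.6395 = 3.63108 mm/day
Step 3 — irrigation interval (SMD/ETc):
  interval = 63.2320 / 3.63108 = 17.41 days
Therefore the irrigation interval = 17.41 days.


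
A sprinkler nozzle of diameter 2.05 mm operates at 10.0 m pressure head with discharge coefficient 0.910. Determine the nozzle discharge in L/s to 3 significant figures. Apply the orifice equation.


Approach: apply the orifice equation, Q = Cd*A*sqrt(2*g*h), A = pi*(d/2)^2.
A = pi*(2.05e-3/2)^2 = 3.3006e-06 m^2
Q = 0.910 * 3.3006e-06 * sqrt(2*9.81*10.0) * 1000 = 0.0421 L/s
Therefore the nozzle discharge = 0.0421 L/s.


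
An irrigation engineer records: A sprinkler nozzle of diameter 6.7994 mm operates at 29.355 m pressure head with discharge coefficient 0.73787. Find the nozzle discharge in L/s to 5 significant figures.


Approach: apply the orifice equation, Q = Cd*A*sqrt(2*g*h), A = pi*(d/2)^2.
A = pi*(6.7994e-3/2)^2 = 3.631040e-05 m^2
Q = 0.73787 * 3.631040e-05 * sqrt(2*9.81*29.355) * 1000 = 0.64299 L/s
Therefore the nozzle discharge = 0.64299 L/s.


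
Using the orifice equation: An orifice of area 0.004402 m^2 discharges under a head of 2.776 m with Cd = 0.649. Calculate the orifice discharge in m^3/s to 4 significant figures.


Approach: apply the orifice equation, Q = Cd*A*sqrt(2*g*h).
Q = 0.649 * 0.004402 * sqrt(2*9.81*2.776) = 0.02108 m^3/s
Therefore the orifice discharge = 0.02108 m^3/s.


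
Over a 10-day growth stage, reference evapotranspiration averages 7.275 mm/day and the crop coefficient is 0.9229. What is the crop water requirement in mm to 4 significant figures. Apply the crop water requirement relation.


Approach: apply the crop water requirement relation, CWR = ET0 * Kc * days.
CWR = 7.275 * 0.9229 * 10 = 67.14 mm
Therefore the crop water requirement = 67.14 mm.


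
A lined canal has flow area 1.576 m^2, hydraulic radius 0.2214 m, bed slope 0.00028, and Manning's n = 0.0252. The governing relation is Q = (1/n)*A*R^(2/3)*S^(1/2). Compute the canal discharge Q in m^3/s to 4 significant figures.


Q = (1/0.0252) * 1.576 * 0.2214^(2/3) * 0.00028^(1/2) = 0.3830 m^3/s
Therefore the canal discharge Q = 0.3830 m^3/s.


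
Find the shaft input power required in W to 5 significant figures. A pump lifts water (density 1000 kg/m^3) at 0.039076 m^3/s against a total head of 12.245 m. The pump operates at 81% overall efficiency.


Approach: apply hydraulic power then efficiency conversion, P = rho*g*Q*H; P_in = P/eta.
Step 1 — hydraulic power (P = rho*g*Q*H):
  P = 1000 * 9.81 * 0.039076 * 12.245 = 4693.944 W
Step 2 — input power: P_in = P/eta = 4693.944 / 0.81 = 5795.0 W
Therefore the shaft input power required = 5795.0 W.


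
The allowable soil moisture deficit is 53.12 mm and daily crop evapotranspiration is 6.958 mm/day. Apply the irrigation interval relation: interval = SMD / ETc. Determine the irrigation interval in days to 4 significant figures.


interval = 53.12 / 6.958 = 7.634 days
Therefore the irrigation interval = 7.634 days.


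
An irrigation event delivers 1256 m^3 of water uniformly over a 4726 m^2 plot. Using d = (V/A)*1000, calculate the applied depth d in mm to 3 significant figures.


d = (1256 / 4726) * 1000 = 266 mm
Therefore the applied depth d = 266 mm.


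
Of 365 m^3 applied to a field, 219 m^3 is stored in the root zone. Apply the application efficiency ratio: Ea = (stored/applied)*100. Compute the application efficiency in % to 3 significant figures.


Ea = (219/365)*100 = 60.0 %
Therefore the application efficiency = 60.0 %.


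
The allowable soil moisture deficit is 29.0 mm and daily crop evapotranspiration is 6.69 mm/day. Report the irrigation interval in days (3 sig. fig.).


Approach: apply the irrigation interval relation, interval = SMD / ETc.
interval = 29.0 / 6.69 = 4.33 days
Therefore the irrigation interval = 4.33 days.


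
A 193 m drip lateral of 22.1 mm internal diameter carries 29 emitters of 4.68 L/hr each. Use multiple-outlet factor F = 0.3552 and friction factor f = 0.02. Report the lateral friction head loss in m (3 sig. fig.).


Approach: apply Darcy-Weisbach with the multiple-outlet F-factor, Q = n*q/(3600*1000) m^3/s; v = Q/A; hf = F*f*(L/D)*(v^2/(2g)).
Q = 29*4.68/(3600*1000) = 3.7700e-05 m^3/s
A = pi*(22.1e-3/2)^2 = 3.8360e-04 m^2, so v = Q/A = 0.098280 m/s
hf = 0.3552*0.02*(193/0.0221)*(0.098280^2/(2*9.81)) = 0.0305 m
Therefore the lateral friction head loss = 0.0305 m.


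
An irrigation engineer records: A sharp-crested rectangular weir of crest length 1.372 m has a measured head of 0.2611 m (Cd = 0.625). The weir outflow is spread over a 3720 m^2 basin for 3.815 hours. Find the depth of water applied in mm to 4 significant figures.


Approach: apply the rectangular weir equation with a volume-to-depth conversion, Q = (2/3)*Cd*L*sqrt(2g)*H^1.5; d = Q*t/A * 1000.
Step 1 — weir discharge:
  Q = (2/3)*0.625*1.372*sqrt(2*9.81)*0.2611^1.5 = 0.337833 m^3/s
Step 2 — volume: V = 0.337833 * 3.815*3600 = 4639.80 m^3
Step 3 — depth: d = V/A * 1000 = 4639.80/3720 * 1000 = 1247 mm
Therefore the depth of water applied = 1247 mm.


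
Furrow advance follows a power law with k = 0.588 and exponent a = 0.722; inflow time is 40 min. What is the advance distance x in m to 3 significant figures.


Approach: apply the power-law advance function, x = k*t^a.
x = 0.588 * 40^0.722 = 8.43 m
Therefore the advance distance x = 8.43 m.


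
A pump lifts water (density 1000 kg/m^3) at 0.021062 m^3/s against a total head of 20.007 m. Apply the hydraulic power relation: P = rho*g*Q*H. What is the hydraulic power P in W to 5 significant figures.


P = 1000 * 9.81 * 0.021062 * 20.007 = 4133.8 W
Therefore the hydraulic power P = 4133.8 W.


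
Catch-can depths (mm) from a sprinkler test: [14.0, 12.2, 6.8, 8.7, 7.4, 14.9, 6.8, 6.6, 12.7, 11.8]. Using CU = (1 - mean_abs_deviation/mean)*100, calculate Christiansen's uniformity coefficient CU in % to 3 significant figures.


mean = 10.190 mm
mean |d_i - mean| = 2.9300 mm
CU = (1 - 2.9300/10.190)*100 = 71.2 %
Therefore Christiansen's uniformity coefficient CU = 71.2 %.


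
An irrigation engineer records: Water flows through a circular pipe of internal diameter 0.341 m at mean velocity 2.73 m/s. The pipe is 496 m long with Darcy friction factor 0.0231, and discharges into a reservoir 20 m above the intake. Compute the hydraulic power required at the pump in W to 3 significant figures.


Approach: apply continuity + Darcy-Weisbach + hydraulic power, Q = A*v; hf = f*(L/D)*(v^2/(2g)); H = static + hf; P = rho*g*Q*H.
Step 1 — flow rate (continuity, Q = A*v):
  A = pi*(0.341/2)^2 = 0.091327 m^2
  Q = 0.091327 * 2.73 = 0.24932 m^3/s
Step 2 — friction head loss (Darcy-Weisbach):
  hf = 0.0231 * (496/0.341) * (2.73^2 / (2*9.81))
  hf = 12.763 m
Step 3 — total head: H = 20 + 12.763 = 32.763 m
Step 4 — hydraulic power (P = rho*g*Q*H):
  P = 1000 * 9.81 * 0.24932 * 32.763 = 80100 W
Therefore the hydraulic power required at the pump = 80100 W.


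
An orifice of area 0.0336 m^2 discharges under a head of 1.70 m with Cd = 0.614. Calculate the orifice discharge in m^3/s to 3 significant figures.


Approach: apply the orifice equation, Q = Cd*A*sqrt(2*g*h).
Q = 0.614 * 0.0336 * sqrt(2*9.81*1.70) = 0.119 m^3/s
Therefore the orifice discharge = 0.119 m^3/s.


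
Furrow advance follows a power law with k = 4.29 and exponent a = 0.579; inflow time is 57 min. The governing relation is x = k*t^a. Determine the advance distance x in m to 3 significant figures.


x = 4.29 * 57^0.579 = 44.6 m
Therefore the advance distance x = 44.6 m.


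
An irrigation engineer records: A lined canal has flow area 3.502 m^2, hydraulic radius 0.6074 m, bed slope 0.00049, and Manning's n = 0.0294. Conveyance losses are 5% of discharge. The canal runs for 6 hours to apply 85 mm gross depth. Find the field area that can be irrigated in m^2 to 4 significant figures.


Approach: apply Manning's equation with a conveyance and depth budget, Q = (1/n)*A*R^(2/3)*S^(1/2); Q_field = Q*(1-loss); Area = Q_field*t/(d/1000).
Step 1 — canal discharge (Manning's equation):
  Q = (1/0.0294) * 3.502 * 0.6074^(2/3) * 0.00049^(1/2) = 1.89111 m^3/s
Step 2 — delivered flow: Q_field = 1.89111*(1 - 5/100) = 1.79655 m^3/s
Step 3 — volume delivered: V = 1.79655 * 6*3600 = 38805.6 m^3
Step 4 — area served: A = V / (depth/1000) = 38805.6 / 0.085 = 456500 m^2
Therefore the field area that can be irrigated = 456500 m^2.


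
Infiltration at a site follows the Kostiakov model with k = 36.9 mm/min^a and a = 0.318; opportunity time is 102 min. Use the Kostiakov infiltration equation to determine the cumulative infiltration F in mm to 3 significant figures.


Approach: apply the Kostiakov infiltration equation, F = k*t^a.
F = 36.9 * 102^0.318 = 161 mm
Therefore the cumulative infiltration F = 161 mm.


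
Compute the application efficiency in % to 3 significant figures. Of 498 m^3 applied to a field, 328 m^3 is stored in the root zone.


Approach: apply the application efficiency ratio, Ea = (stored/applied)*100.
Ea = (328/498)*100 = 65.9 %
Therefore the application efficiency = 65.9 %.


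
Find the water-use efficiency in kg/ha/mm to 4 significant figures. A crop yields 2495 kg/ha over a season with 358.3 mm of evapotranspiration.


Approach: apply the water-use efficiency ratio, WUE = yield/ET.
WUE = 2495 / 358.3 = 6.963 kg/ha/mm
Therefore the water-use efficiency = 6.963 kg/ha/mm.


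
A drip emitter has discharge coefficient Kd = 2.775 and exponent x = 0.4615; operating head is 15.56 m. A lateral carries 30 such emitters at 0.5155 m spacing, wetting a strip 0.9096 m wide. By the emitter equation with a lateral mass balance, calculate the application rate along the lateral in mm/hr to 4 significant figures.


Approach: apply the emitter equation with a lateral mass balance, q = Kd*h^x; Q = n*q; rate = Q/(n*spacing*width).
Step 1 — single emitter flow (q = Kd*h^x):
  q = 2.775 * 15.56^0.4615 = 9.84862 L/hr
Step 2 — total lateral flow: Q = 30 * 9.84862 = 295.459 L/hr
Step 3 — wetted area: A = 30 * 0.5155 * 0.9096 = 14.0670 m^2
Step 4 — application rate: Q/A = 295.459/14.0670 = 21.00 mm/hr
Therefore the application rate along the lateral = 21.00 mm/hr.


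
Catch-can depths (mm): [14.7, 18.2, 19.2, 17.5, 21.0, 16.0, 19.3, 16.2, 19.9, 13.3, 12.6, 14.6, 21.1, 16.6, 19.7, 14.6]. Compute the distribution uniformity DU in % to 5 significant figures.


Approach: apply the low-quarter distribution uniformity, DU = (mean of lowest quarter of readings / overall mean)*100.
sorted lowest 4 of 16: [12.6, 13.3, 14.6, 14.6] -> mean = 13.77500 mm
overall mean = 17.15625 mm
DU = (13.77500/17.15625)*100 = 80.291 %
Therefore the distribution uniformity DU = 80.291 %.


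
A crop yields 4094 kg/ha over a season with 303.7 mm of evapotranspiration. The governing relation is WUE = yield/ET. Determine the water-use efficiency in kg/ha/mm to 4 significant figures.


WUE = 4094 / 303.7 = 13.48 kg/ha/mm
Therefore the water-use efficiency = 13.48 kg/ha/mm.


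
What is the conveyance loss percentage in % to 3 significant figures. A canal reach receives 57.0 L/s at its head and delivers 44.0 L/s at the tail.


Approach: apply the conveyance loss ratio, loss% = ((Q_head - Q_tail)/Q_head)*100.
loss = ((57.0 - 44.0)/57.0)*100 = 22.8 %
Therefore the conveyance loss percentage = 22.8 %.


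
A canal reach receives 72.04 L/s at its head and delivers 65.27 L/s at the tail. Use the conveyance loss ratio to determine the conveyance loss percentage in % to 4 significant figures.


Approach: apply the conveyance loss ratio, loss% = ((Q_head - Q_tail)/Q_head)*100.
loss = ((72.04 - 65.27)/72.04)*100 = 9.398 %
Therefore the conveyance loss percentage = 9.398 %.


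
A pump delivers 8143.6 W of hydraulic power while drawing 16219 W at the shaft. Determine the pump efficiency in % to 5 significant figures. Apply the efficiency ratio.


Approach: apply the efficiency ratio, eta = (P_out/P_in)*100.
eta = (8143.6 / 16219) * 100 = 50.210 %
Therefore the pump efficiency = 50.210 %.


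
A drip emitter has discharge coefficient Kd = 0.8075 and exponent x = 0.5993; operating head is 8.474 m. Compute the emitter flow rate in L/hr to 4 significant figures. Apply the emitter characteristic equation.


Approach: apply the emitter characteristic equation, q = Kd * h^x.
q = 0.8075 * 8.474^0.5993 = 2.906 L/hr
Therefore the emitter flow rate = 2.906 L/hr.


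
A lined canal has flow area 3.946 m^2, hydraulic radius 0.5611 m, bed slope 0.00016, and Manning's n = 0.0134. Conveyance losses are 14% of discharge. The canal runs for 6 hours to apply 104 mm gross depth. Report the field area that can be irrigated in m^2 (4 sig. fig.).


Approach: apply Manning's equation with a conveyance and depth budget, Q = (1/n)*A*R^(2/3)*S^(1/2); Q_field = Q*(1-loss); Area = Q_field*t/(d/1000).
Step 1 — canal discharge (Manning's equation):
  Q = (1/0.0134) * 3.946 * 0.5611^(2/3) * 0.00016^(1/2) = 2.53400 m^3/s
Step 2 — delivered flow: Q_field = 2.53400*(1 - 14/100) = 2.17924 m^3/s
Step 3 — volume delivered: V = 2.17924 * 6*3600 = 47071.5 m^3
Step 4 — area served: A = V / (depth/1000) = 47071.5 / 0.104 = 452600 m^2
Therefore the field area that can be irrigated = 452600 m^2.


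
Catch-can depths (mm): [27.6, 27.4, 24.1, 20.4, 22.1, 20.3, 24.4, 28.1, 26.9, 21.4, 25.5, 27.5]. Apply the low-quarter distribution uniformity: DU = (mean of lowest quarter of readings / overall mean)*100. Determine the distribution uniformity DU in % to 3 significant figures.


sorted lowest 3 of 12: [20.3, 20.4, 21.4] -> mean = 20.700 mm
overall mean = 24.642 mm
DU = (20.700/24.642)*100 = 84.0 %
Therefore the distribution uniformity DU = 84.0 %.


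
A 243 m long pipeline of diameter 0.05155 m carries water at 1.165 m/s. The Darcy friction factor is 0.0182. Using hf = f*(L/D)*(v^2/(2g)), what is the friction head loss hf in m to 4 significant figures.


hf = 0.0182 * (243/0.05155) * (1.165^2 / (2*9.81))
hf = 5.935 m
Therefore the friction head loss hf = 5.935 m.


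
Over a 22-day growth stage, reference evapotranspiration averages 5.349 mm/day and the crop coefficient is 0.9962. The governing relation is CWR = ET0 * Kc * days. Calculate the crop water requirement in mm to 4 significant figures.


CWR = 5.349 * 0.9962 * 22 = 117.2 mm
Therefore the crop water requirement = 117.2 mm.
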